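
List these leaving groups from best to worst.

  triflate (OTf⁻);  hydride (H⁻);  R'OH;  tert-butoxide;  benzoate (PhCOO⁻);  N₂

N₂ > triflate (OTf⁻) > R'OH > benzoate (PhCOO⁻) > tert-butoxide > hydride (H⁻)

N₂: no meaningful conjugate acid; N₂ departs as an exceptionally stable neutral molecule
triflate (OTf⁻): pKₐ(CF₃SO₃H (triflic acid)) ≈ -14 — charge spread over three oxygens and a CF₃ group; the premier leaving group in synthesis
R'OH: pKₐ(R'OH₂⁺) ≈ -2.4 — neutral; leaves from a protonated ether (an oxonium ion, R–O(H)R'⁺)
benzoate (PhCOO⁻): pKₐ(C₆H₅COOH) ≈ 4.2
tert-butoxide: pKₐ(t-BuOH) ≈ 18 — bulky, strongly basic alkoxide
hydride (H⁻): pKₐ(H₂) ≈ 36 — extremely strong base; leaves only in special hydride-transfer contexts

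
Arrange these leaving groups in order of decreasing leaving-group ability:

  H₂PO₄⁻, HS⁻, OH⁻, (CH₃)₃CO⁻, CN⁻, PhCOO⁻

H₂PO₄⁻ > PhCOO⁻ > HS⁻ > CN⁻ > OH⁻ > (CH₃)₃CO⁻

Leaving-group ability tracks the stability of the departed species; conjugate-acid pKₐ is the usual yardstick (lower pKₐ → better LG).
H₂PO₄⁻: pKₐ(H₃PO₄) ≈ 2.1
PhCOO⁻: pKₐ(C₆H₅COOH) ≈ 4.2
HS⁻: pKₐ(H₂S) ≈ 7
CN⁻: pKₐ(HCN) ≈ 9.2
OH⁻: pKₐ(H₂O) ≈ 15.7
(CH₃)₃CO⁻: pKₐ(t-BuOH) ≈ 18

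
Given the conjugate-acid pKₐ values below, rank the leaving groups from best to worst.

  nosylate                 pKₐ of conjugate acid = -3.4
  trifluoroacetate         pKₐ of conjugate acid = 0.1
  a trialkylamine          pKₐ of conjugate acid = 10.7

Lower conjugate-acid pKₐ ⇒ weaker base ⇒ better leaving group.
Sorting by the given values: nosylate (-3.4), trifluoroacetate (0.1), a trialkylamine (10.7).

nosylate > trifluoroacetate > a trialkylamine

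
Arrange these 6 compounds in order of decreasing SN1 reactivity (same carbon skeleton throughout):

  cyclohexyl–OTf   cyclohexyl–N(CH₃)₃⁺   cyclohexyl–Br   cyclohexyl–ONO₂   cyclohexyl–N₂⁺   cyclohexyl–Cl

cyclohexyl–N₂⁺ > cyclohexyl–OTf > cyclohexyl–Br > cyclohexyl–Cl > cyclohexyl–ONO₂ > cyclohexyl–N(CH₃)₃⁺

With the same alkyl group throughout, only the leaving group differentiates the rates.
The more stable X⁻ (or X) is on its own — i.e. the weaker a base it is — the better a leaving group it makes.
cyclohexyl–N₂⁺ loses N₂: no meaningful conjugate acid; N₂ departs as an exceptionally stable neutral molecule
cyclohexyl–OTf loses OTf⁻: pKₐ(CF₃SO₃H (triflic acid)) ≈ -14
cyclohexyl–Br loses Br⁻: pKₐ(HBr) ≈ -9
cyclohexyl–Cl loses Cl⁻: pKₐ(HCl) ≈ -7
cyclohexyl–ONO₂ loses NO₃⁻: pKₐ(HNO₃) ≈ -1.3
cyclohexyl–N(CH₃)₃⁺ loses NR'₃: pKₐ(R'₃NH⁺) ≈ 10.7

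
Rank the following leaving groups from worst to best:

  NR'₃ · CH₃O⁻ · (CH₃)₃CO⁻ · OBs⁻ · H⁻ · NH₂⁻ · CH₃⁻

Leaving-group ability tracks the stability of the departed species; conjugate-acid pKₐ is the usual yardstick (lower pKₐ → better LG).
OBs⁻: pKₐ(p-BrC₆H₄SO₃H) ≈ -2.8
NR'₃: pKₐ(R'₃NH⁺) ≈ 10.7
CH₃O⁻: pKₐ(CH₃OH) ≈ 15.5
(CH₃)₃CO⁻: pKₐ(t-BuOH) ≈ 18 — bulky, strongly basic alkoxide
H⁻: pKₐ(H₂) ≈ 36
NH₂⁻: pKₐ(NH₃) ≈ 38 — extremely strong base; never a leaving group
CH₃⁻: pKₐ(CH₄) ≈ 48 — unstabilised carbanion; the worst conceivable leaving group
Reversing gives the worst-to-best order requested.

CH₃⁻ < NH₂⁻ < H⁻ < (CH₃)₃CO⁻ < CH₃O⁻ < NR'₃ < OBs⁻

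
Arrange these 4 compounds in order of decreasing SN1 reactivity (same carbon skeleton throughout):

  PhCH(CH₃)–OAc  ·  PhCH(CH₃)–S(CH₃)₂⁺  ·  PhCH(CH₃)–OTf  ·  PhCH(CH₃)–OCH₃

PhCH(CH₃)–OTf > PhCH(CH₃)–S(CH₃)₂⁺ > PhCH(CH₃)–OAc > PhCH(CH₃)–OCH₃

Identical carbon frameworks mean the comparison reduces to leaving-group quality.
A good leaving group is a weak base: the lower the pKₐ of its conjugate acid, the more readily it departs.
PhCH(CH₃)–OTf loses OTf⁻: pKₐ(CF₃SO₃H (triflic acid)) ≈ -14
PhCH(CH₃)–S(CH₃)₂⁺ loses SR'₂: pKₐ(R'₂SH⁺) ≈ -7
PhCH(CH₃)–OAc loses AcO⁻: pKₐ(CH₃COOH) ≈ 4.8
PhCH(CH₃)–OCH₃ loses CH₃O⁻: pKₐ(CH₃OH) ≈ 15.5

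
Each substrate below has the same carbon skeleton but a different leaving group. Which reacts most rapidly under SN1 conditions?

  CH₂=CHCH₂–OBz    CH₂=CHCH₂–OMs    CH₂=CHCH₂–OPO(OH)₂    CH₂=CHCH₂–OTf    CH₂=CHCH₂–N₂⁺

With the same alkyl group throughout, only the leaving group differentiates the rates.
Leaving-group ability tracks the stability of the departed species; conjugate-acid pKₐ is the usual yardstick (lower pKₐ → better LG).
CH₂=CHCH₂–N₂⁺ loses N₂: no meaningful conjugate acid; N₂ departs as an exceptionally stable neutral molecule
CH₂=CHCH₂–OTf loses OTf⁻: pKₐ(CF₃SO₃H (triflic acid)) ≈ -14
CH₂=CHCH₂–OMs loses OMs⁻: pKₐ(CH₃SO₃H (MsOH)) ≈ -1.9
CH₂=CHCH₂–OPO(OH)₂ loses H₂PO₄⁻: pKₐ(H₃PO₄) ≈ 2.1
CH₂=CHCH₂–OBz loses PhCOO⁻: pKₐ(C₆H₅COOH) ≈ 4.2

CH₂=CHCH₂–N₂⁺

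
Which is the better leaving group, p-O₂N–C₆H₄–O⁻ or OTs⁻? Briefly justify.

OTs⁻ is the better leaving group.
pKₐ(p-CH₃C₆H₄SO₃H (TsOH)) ≈ -2.8 versus pKₐ(p-nitrophenol) ≈ 7.2: OTs⁻ is the much weaker base.
Resonance-delocalised arenesulfonate.

OTs⁻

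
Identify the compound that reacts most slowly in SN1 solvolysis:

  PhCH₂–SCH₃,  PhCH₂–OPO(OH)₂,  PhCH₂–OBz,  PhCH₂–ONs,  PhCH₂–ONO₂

PhCH₂–SCH₃

With the same alkyl group throughout, only the leaving group differentiates the rates.
Rank by basicity of the departing species: weakest base leaves most easily.
PhCH₂–ONs loses ONs⁻: pKₐ(p-O₂NC₆H₄SO₃H) ≈ -3.5
PhCH₂–ONO₂ loses NO₃⁻: pKₐ(HNO₃) ≈ -1.3
PhCH₂–OPO(OH)₂ loses H₂PO₄⁻: pKₐ(H₃PO₄) ≈ 2.1
PhCH₂–OBz loses PhCOO⁻: pKₐ(C₆H₅COOH) ≈ 4.2
PhCH₂–SCH₃ loses RS⁻: pKₐ(RSH (a thiol)) ≈ 10.5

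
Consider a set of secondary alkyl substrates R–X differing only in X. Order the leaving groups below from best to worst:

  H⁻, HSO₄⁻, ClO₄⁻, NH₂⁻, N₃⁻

The more stable X⁻ (or X) is on its own — i.e. the weaker a base it is — the better a leaving group it makes.
ClO₄⁻: pKₐ(HClO₄) ≈ -10
HSO₄⁻: pKₐ(H₂SO₄) ≈ -3
N₃⁻: pKₐ(HN₃) ≈ 4.7
H⁻: pKₐ(H₂) ≈ 36
NH₂⁻: pKₐ(NH₃) ≈ 38

ClO₄⁻ > HSO₄⁻ > N₃⁻ > H⁻ > NH₂⁻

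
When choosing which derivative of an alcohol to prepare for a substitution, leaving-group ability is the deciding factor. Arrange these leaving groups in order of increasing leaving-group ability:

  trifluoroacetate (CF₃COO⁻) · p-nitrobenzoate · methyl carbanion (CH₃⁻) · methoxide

methyl carbanion (CH₃⁻) < methoxide < p-nitrobenzoate < trifluoroacetate (CF₃COO⁻)

Leaving-group ability tracks the stability of the departed species; conjugate-acid pKₐ is the usual yardstick (lower pKₐ → better LG).
trifluoroacetate (CF₃COO⁻): pKₐ(CF₃COOH) ≈ 0.2
p-nitrobenzoate: pKₐ(p-nitrobenzoic acid) ≈ 3.4 — electron-withdrawing nitro group stabilises the carboxylate
methoxide: pKₐ(CH₃OH) ≈ 15.5 — strong base; alkoxides do not leave unassisted
methyl carbanion (CH₃⁻): pKₐ(CH₄) ≈ 48 — unstabilised carbanion; the worst conceivable leaving group
Reversing gives the worst-to-best order requested.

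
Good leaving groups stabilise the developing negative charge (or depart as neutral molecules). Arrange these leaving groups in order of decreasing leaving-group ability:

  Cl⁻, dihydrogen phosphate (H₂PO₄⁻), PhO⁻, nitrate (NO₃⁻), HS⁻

A good leaving group is a weak base: the lower the pKₐ of its conjugate acid, the more readily it departs.
Cl⁻: pKₐ(HCl) ≈ -7
nitrate (NO₃⁻): pKₐ(HNO₃) ≈ -1.3
dihydrogen phosphate (H₂PO₄⁻): pKₐ(H₃PO₄) ≈ 2.1
HS⁻: pKₐ(H₂S) ≈ 7
PhO⁻: pKₐ(C₆H₅OH (phenol)) ≈ 10

Cl⁻ > nitrate (NO₃⁻) > dihydrogen phosphate (H₂PO₄⁻) > HS⁻ > PhO⁻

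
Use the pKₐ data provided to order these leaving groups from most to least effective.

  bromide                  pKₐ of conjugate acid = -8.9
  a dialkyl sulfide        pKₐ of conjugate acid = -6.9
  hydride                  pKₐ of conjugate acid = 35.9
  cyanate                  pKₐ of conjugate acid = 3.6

Lower conjugate-acid pKₐ ⇒ weaker base ⇒ better leaving group.
Sorting by the given values: bromide (-8.9), a dialkyl sulfide (-6.9), cyanate (3.6), hydride (35.9).

bromide > a dialkyl sulfide > cyanate > hydride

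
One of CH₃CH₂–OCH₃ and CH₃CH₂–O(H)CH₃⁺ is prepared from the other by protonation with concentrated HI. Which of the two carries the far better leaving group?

CH₃CH₂–O(H)CH₃⁺

From CH₃CH₂–OCH₃ the departing group would be CH₃O⁻ (pKₐ(CH₃OH) ≈ 15.5). Strong base; alkoxides do not leave unassisted.
From CH₃CH₂–O(H)CH₃⁺ the leaving group is R'OH (pKₐ(R'OH₂⁺) ≈ -2.4). Neutral; leaves from a protonated ether (an oxonium ion, R–O(H)R'⁺).
Protonation with concentrated HI works by allowing neutral methanol, rather than methoxide, to depart, making CH₃CH₂–O(H)CH₃⁺ enormously more reactive.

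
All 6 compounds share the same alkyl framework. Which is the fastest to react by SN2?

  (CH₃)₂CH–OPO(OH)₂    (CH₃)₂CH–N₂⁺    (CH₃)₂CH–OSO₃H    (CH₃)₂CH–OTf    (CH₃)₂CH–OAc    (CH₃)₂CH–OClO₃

With the same alkyl group throughout, only the leaving group differentiates the rates.
Leaving-group ability tracks the stability of the departed species; conjugate-acid pKₐ is the usual yardstick (lower pKₐ → better LG).
(CH₃)₂CH–N₂⁺ loses N₂: no meaningful conjugate acid; N₂ departs as an exceptionally stable neutral molecule
(CH₃)₂CH–OTf loses OTf⁻: pKₐ(CF₃SO₃H (triflic acid)) ≈ -14
(CH₃)₂CH–OClO₃ loses ClO₄⁻: pKₐ(HClO₄) ≈ -10
(CH₃)₂CH–OSO₃H loses HSO₄⁻: pKₐ(H₂SO₄) ≈ -3
(CH₃)₂CH–OPO(OH)₂ loses H₂PO₄⁻: pKₐ(H₃PO₄) ≈ 2.1
(CH₃)₂CH–OAc loses AcO⁻: pKₐ(CH₃COOH) ≈ 4.8

(CH₃)₂CH–N₂⁺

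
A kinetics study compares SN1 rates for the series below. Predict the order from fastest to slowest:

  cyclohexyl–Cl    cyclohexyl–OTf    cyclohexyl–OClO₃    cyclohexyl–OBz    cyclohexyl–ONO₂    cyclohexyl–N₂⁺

Same R in every case — rank the leaving groups.
Leaving-group ability tracks the stability of the departed species; conjugate-acid pKₐ is the usual yardstick (lower pKₐ → better LG).
cyclohexyl–N₂⁺ loses N₂: no meaningful conjugate acid; N₂ departs as an exceptionally stable neutral molecule
cyclohexyl–OTf loses OTf⁻: pKₐ(CF₃SO₃H (triflic acid)) ≈ -14
cyclohexyl–OClO₃ loses ClO₄⁻: pKₐ(HClO₄) ≈ -10
cyclohexyl–Cl loses Cl⁻: pKₐ(HCl) ≈ -7
cyclohexyl–ONO₂ loses NO₃⁻: pKₐ(HNO₃) ≈ -1.3
cyclohexyl–OBz loses PhCOO⁻: pKₐ(C₆H₅COOH) ≈ 4.2

cyclohexyl–N₂⁺ > cyclohexyl–OTf > cyclohexyl–OClO₃ > cyclohexyl–Cl > cyclohexyl–ONO₂ > cyclohexyl–OBz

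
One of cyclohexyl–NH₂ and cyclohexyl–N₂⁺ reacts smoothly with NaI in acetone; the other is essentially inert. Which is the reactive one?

From cyclohexyl–NH₂ the departing group would be NH₂⁻ (pKₐ(NH₃) ≈ 38). Extremely strong base; never a leaving group.
From cyclohexyl–N₂⁺ the leaving group is N₂ (no meaningful conjugate acid; N₂ departs as an exceptionally stable neutral molecule).
(In practice cyclohexyl–N₂⁺ is made from cyclohexyl–NH₂ by diazotisation (NaNO₂ / HCl, 0 °C), generating a diazonium salt that expels N₂.)

cyclohexyl–N₂⁺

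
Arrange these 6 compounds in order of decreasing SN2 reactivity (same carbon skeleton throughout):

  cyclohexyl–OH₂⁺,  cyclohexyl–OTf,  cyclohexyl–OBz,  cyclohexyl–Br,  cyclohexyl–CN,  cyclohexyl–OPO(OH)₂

cyclohexyl–OTf > cyclohexyl–Br > cyclohexyl–OH₂⁺ > cyclohexyl–OPO(OH)₂ > cyclohexyl–OBz > cyclohexyl–CN

The skeletons are identical, so relative rate is governed entirely by leaving-group ability.
Leaving-group ability tracks the stability of the departed species; conjugate-acid pKₐ is the usual yardstick (lower pKₐ → better LG).
cyclohexyl–OTf loses OTf⁻: pKₐ(CF₃SO₃H (triflic acid)) ≈ -14
cyclohexyl–Br loses Br⁻: pKₐ(HBr) ≈ -9
cyclohexyl–OH₂⁺ loses H₂O: pKₐ(H₃O⁺) ≈ -1.7
cyclohexyl–OPO(OH)₂ loses H₂PO₄⁻: pKₐ(H₃PO₄) ≈ 2.1
cyclohexyl–OBz loses PhCOO⁻: pKₐ(C₆H₅COOH) ≈ 4.2
cyclohexyl–CN loses CN⁻: pKₐ(HCN) ≈ 9.2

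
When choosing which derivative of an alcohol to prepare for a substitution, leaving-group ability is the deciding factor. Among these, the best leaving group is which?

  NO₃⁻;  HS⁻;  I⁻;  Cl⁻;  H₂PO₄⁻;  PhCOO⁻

Leaving-group ability tracks the stability of the departed species; conjugate-acid pKₐ is the usual yardstick (lower pKₐ → better LG).
I⁻: pKₐ(HI) ≈ -10
Cl⁻: pKₐ(HCl) ≈ -7
NO₃⁻: pKₐ(HNO₃) ≈ -1.3
H₂PO₄⁻: pKₐ(H₃PO₄) ≈ 2.1
PhCOO⁻: pKₐ(C₆H₅COOH) ≈ 4.2
HS⁻: pKₐ(H₂S) ≈ 7

I⁻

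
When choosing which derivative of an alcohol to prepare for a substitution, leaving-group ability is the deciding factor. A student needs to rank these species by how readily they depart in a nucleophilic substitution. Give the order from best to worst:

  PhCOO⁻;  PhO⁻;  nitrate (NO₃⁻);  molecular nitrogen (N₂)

A good leaving group is a weak base: the lower the pKₐ of its conjugate acid, the more readily it departs.
molecular nitrogen (N₂): no meaningful conjugate acid; N₂ departs as an exceptionally stable neutral molecule
nitrate (NO₃⁻): pKₐ(HNO₃) ≈ -1.3
PhCOO⁻: pKₐ(C₆H₅COOH) ≈ 4.2 — aryl carboxylate
PhO⁻: pKₐ(C₆H₅OH (phenol)) ≈ 10 — resonance into the ring helps, but still a poor LG

molecular nitrogen (N₂) > nitrate (NO₃⁻) > PhCOO⁻ > PhO⁻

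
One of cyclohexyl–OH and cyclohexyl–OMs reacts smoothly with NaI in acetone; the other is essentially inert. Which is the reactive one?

cyclohexyl–OMs

From cyclohexyl–OH the departing group would be OH⁻ (pKₐ(H₂O) ≈ 15.7). Strong base; essentially never leaves without prior activation.
From cyclohexyl–OMs the leaving group is OMs⁻ (pKₐ(CH₃SO₃H (MsOH)) ≈ -1.9). Resonance-delocalised alkanesulfonate.
(In practice cyclohexyl–OMs is made from cyclohexyl–OH by treatment with MsCl / Et₃N, converting the hydroxyl into a mesylate.)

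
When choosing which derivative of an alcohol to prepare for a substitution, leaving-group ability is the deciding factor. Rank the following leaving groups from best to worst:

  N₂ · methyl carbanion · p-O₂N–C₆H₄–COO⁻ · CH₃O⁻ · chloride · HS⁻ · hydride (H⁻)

N₂ > chloride > p-O₂N–C₆H₄–COO⁻ > HS⁻ > CH₃O⁻ > hydride (H⁻) > methyl carbanion

The more stable X⁻ (or X) is on its own — i.e. the weaker a base it is — the better a leaving group it makes.
N₂: no meaningful conjugate acid; N₂ departs as an exceptionally stable neutral molecule
chloride: pKₐ(HCl) ≈ -7
p-O₂N–C₆H₄–COO⁻: pKₐ(p-nitrobenzoic acid) ≈ 3.4
HS⁻: pKₐ(H₂S) ≈ 7
CH₃O⁻: pKₐ(CH₃OH) ≈ 15.5
hydride (H⁻): pKₐ(H₂) ≈ 36
methyl carbanion: pKₐ(CH₄) ≈ 48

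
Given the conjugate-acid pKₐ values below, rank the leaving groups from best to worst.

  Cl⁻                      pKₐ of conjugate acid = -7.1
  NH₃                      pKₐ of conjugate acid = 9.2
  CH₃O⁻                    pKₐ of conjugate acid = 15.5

Lower conjugate-acid pKₐ ⇒ weaker base ⇒ better leaving group.
Sorting by the given values: Cl⁻ (-7.1), NH₃ (9.2), CH₃O⁻ (15.5).

Cl⁻ > NH₃ > CH₃O⁻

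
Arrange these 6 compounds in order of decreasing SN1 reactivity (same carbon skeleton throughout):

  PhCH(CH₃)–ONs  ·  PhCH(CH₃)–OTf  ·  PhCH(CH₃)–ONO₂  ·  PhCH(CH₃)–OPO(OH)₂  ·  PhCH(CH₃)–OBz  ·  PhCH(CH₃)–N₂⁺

The skeletons are identical, so relative rate is governed entirely by leaving-group ability.
A good leaving group is a weak base: the lower the pKₐ of its conjugate acid, the more readily it departs.
PhCH(CH₃)–N₂⁺ loses N₂: no meaningful conjugate acid; N₂ departs as an exceptionally stable neutral molecule
PhCH(CH₃)–OTf loses OTf⁻: pKₐ(CF₃SO₃H (triflic acid)) ≈ -14
PhCH(CH₃)–ONs loses ONs⁻: pKₐ(p-O₂NC₆H₄SO₃H) ≈ -3.5
PhCH(CH₃)–ONO₂ loses NO₃⁻: pKₐ(HNO₃) ≈ -1.3
PhCH(CH₃)–OPO(OH)₂ loses H₂PO₄⁻: pKₐ(H₃PO₄) ≈ 2.1
PhCH(CH₃)–OBz loses PhCOO⁻: pKₐ(C₆H₅COOH) ≈ 4.2

PhCH(CH₃)–N₂⁺ > PhCH(CH₃)–OTf > PhCH(CH₃)–ONs > PhCH(CH₃)–ONO₂ > PhCH(CH₃)–OPO(OH)₂ > PhCH(CH₃)–OBz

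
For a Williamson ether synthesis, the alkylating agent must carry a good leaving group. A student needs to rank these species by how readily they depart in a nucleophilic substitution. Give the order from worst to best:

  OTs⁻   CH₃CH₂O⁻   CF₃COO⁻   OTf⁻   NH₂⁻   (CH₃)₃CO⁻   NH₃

A good leaving group is a weak base: the lower the pKₐ of its conjugate acid, the more readily it departs.
OTf⁻: pKₐ(CF₃SO₃H (triflic acid)) ≈ -14
OTs⁻: pKₐ(p-CH₃C₆H₄SO₃H (TsOH)) ≈ -2.8 — resonance-delocalised arenesulfonate
CF₃COO⁻: pKₐ(CF₃COOH) ≈ 0.2
NH₃: pKₐ(NH₄⁺) ≈ 9.2 — neutral but moderately basic; leaves from R–NH₃⁺
CH₃CH₂O⁻: pKₐ(CH₃CH₂OH) ≈ 16 — strong base; alkoxides do not leave unassisted
(CH₃)₃CO⁻: pKₐ(t-BuOH) ≈ 18
NH₂⁻: pKₐ(NH₃) ≈ 38 — extremely strong base; never a leaving group
Listed from poorest to best leaving group as asked.

NH₂⁻ < (CH₃)₃CO⁻ < CH₃CH₂O⁻ < NH₃ < CF₃COO⁻ < OTs⁻ < OTf⁻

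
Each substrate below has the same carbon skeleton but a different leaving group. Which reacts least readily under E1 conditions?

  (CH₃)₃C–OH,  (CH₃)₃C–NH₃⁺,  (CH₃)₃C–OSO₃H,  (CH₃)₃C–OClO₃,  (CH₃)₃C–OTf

With the same alkyl group throughout, only the leaving group differentiates the rates.
The more stable X⁻ (or X) is on its own — i.e. the weaker a base it is — the better a leaving group it makes.
(CH₃)₃C–OTf loses OTf⁻: pKₐ(CF₃SO₃H (triflic acid)) ≈ -14
(CH₃)₃C–OClO₃ loses ClO₄⁻: pKₐ(HClO₄) ≈ -10
(CH₃)₃C–OSO₃H loses HSO₄⁻: pKₐ(H₂SO₄) ≈ -3
(CH₃)₃C–NH₃⁺ loses NH₃: pKₐ(NH₄⁺) ≈ 9.2
(CH₃)₃C–OH loses OH⁻: pKₐ(H₂O) ≈ 15.7

(CH₃)₃C–OH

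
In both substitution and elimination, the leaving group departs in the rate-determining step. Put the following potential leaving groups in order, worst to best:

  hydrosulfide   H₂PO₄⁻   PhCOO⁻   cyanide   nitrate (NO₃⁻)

cyanide < hydrosulfide < PhCOO⁻ < H₂PO₄⁻ < nitrate (NO₃⁻)

nitrate (NO₃⁻): pKₐ(HNO₃) ≈ -1.3 — resonance-delocalised over three oxygens
H₂PO₄⁻: pKₐ(H₃PO₄) ≈ 2.1
PhCOO⁻: pKₐ(C₆H₅COOH) ≈ 4.2 — aryl carboxylate
hydrosulfide: pKₐ(H₂S) ≈ 7 — larger and more polarisable than the oxygen analogue
cyanide: pKₐ(HCN) ≈ 9.2 — sp carbon stabilises the charge somewhat, but still a poor LG
Listed from poorest to best leaving group as asked.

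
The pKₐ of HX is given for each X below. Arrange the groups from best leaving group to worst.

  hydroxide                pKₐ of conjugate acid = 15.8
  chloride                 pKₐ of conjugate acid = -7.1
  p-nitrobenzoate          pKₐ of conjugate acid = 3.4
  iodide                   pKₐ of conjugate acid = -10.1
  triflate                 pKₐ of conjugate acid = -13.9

triflate > iodide > chloride > p-nitrobenzoate > hydroxide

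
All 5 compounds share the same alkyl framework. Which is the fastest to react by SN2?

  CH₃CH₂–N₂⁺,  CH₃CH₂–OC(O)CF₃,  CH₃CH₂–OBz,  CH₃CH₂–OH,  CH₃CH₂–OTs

CH₃CH₂–N₂⁺

The skeletons are identical, so relative rate is governed entirely by leaving-group ability.
The more stable X⁻ (or X) is on its own — i.e. the weaker a base it is — the better a leaving group it makes.
CH₃CH₂–N₂⁺ loses N₂: no meaningful conjugate acid; N₂ departs as an exceptionally stable neutral molecule
CH₃CH₂–OTs loses OTs⁻: pKₐ(p-CH₃C₆H₄SO₃H (TsOH)) ≈ -2.8
CH₃CH₂–OC(O)CF₃ loses CF₃COO⁻: pKₐ(CF₃COOH) ≈ 0.2
CH₃CH₂–OBz loses PhCOO⁻: pKₐ(C₆H₅COOH) ≈ 4.2
CH₃CH₂–OH loses OH⁻: pKₐ(H₂O) ≈ 15.7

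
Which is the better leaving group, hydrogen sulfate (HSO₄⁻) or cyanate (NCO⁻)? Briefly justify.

hydrogen sulfate (HSO₄⁻) is the better leaving group.
pKₐ(H₂SO₄) ≈ -3 versus pKₐ(HOCN) ≈ 3.5: hydrogen sulfate (HSO₄⁻) is the much weaker base.
Conjugate base of a strong mineral acid.

hydrogen sulfate (HSO₄⁻)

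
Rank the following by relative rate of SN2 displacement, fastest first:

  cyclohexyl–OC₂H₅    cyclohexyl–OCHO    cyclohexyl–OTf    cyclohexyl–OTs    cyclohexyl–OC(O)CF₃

With the same alkyl group throughout, only the leaving group differentiates the rates.
A good leaving group is a weak base: the lower the pKₐ of its conjugate acid, the more readily it departs.
cyclohexyl–OTf loses OTf⁻: pKₐ(CF₃SO₃H (triflic acid)) ≈ -14
cyclohexyl–OTs loses OTs⁻: pKₐ(p-CH₃C₆H₄SO₃H (TsOH)) ≈ -2.8
cyclohexyl–OC(O)CF₃ loses CF₃COO⁻: pKₐ(CF₃COOH) ≈ 0.2
cyclohexyl–OCHO loses HCOO⁻: pKₐ(HCOOH) ≈ 3.8
cyclohexyl–OC₂H₅ loses CH₃CH₂O⁻: pKₐ(CH₃CH₂OH) ≈ 16

cyclohexyl–OTf > cyclohexyl–OTs > cyclohexyl–OC(O)CF₃ > cyclohexyl–OCHO > cyclohexyl–OC₂H₅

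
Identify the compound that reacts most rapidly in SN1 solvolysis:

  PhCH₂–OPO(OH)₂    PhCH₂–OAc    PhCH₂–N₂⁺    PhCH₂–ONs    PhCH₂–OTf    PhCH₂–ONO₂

PhCH₂–N₂⁺

Same R in every case — rank the leaving groups.
The more stable X⁻ (or X) is on its own — i.e. the weaker a base it is — the better a leaving group it makes.
PhCH₂–N₂⁺ loses N₂: no meaningful conjugate acid; N₂ departs as an exceptionally stable neutral molecule
PhCH₂–OTf loses OTf⁻: pKₐ(CF₃SO₃H (triflic acid)) ≈ -14
PhCH₂–ONs loses ONs⁻: pKₐ(p-O₂NC₆H₄SO₃H) ≈ -3.5
PhCH₂–ONO₂ loses NO₃⁻: pKₐ(HNO₃) ≈ -1.3
PhCH₂–OPO(OH)₂ loses H₂PO₄⁻: pKₐ(H₃PO₄) ≈ 2.1
PhCH₂–OAc loses AcO⁻: pKₐ(CH₃COOH) ≈ 4.8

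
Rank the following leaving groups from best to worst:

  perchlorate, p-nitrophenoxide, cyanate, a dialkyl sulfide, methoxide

Rank by basicity of the departing species: weakest base leaves most easily.
perchlorate: pKₐ(HClO₄) ≈ -10 — extremely weak base; rarely used for safety reasons
a dialkyl sulfide: pKₐ(R'₂SH⁺) ≈ -7
cyanate: pKₐ(HOCN) ≈ 3.5 — resonance between N and O
p-nitrophenoxide: pKₐ(p-nitrophenol) ≈ 7.2
methoxide: pKₐ(CH₃OH) ≈ 15.5 — strong base; alkoxides do not leave unassisted

perchlorate > a dialkyl sulfide > cyanate > p-nitrophenoxide > methoxide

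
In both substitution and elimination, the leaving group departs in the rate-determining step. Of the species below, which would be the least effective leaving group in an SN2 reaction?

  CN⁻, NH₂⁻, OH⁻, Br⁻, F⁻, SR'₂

NH₂⁻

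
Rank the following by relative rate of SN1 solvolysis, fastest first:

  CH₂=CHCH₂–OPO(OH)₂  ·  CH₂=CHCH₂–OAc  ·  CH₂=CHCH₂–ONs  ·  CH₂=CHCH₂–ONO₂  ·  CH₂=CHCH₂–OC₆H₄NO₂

CH₂=CHCH₂–ONs > CH₂=CHCH₂–ONO₂ > CH₂=CHCH₂–OPO(OH)₂ > CH₂=CHCH₂–OAc > CH₂=CHCH₂–OC₆H₄NO₂

Same R in every case — rank the leaving groups.
Leaving-group ability tracks the stability of the departed species; conjugate-acid pKₐ is the usual yardstick (lower pKₐ → better LG).
CH₂=CHCH₂–ONs loses ONs⁻: pKₐ(p-O₂NC₆H₄SO₃H) ≈ -3.5
CH₂=CHCH₂–ONO₂ loses NO₃⁻: pKₐ(HNO₃) ≈ -1.3
CH₂=CHCH₂–OPO(OH)₂ loses H₂PO₄⁻: pKₐ(H₃PO₄) ≈ 2.1
CH₂=CHCH₂–OAc loses AcO⁻: pKₐ(CH₃COOH) ≈ 4.8
CH₂=CHCH₂–OC₆H₄NO₂ loses p-O₂N–C₆H₄–O⁻: pKₐ(p-nitrophenol) ≈ 7.2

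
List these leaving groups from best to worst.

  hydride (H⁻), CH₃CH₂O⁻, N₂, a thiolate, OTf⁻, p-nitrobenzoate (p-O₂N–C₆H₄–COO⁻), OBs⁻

N₂ > OTf⁻ > OBs⁻ > p-nitrobenzoate (p-O₂N–C₆H₄–COO⁻) > a thiolate > CH₃CH₂O⁻ > hydride (H⁻)

N₂: no meaningful conjugate acid; N₂ departs as an exceptionally stable neutral molecule
OTf⁻: pKₐ(CF₃SO₃H (triflic acid)) ≈ -14 — charge spread over three oxygens and a CF₃ group; the premier leaving group in synthesis
OBs⁻: pKₐ(p-BrC₆H₄SO₃H) ≈ -2.8 — arenesulfonate with a p-bromo substituent
p-nitrobenzoate (p-O₂N–C₆H₄–COO⁻): pKₐ(p-nitrobenzoic acid) ≈ 3.4
a thiolate: pKₐ(RSH (a thiol)) ≈ 10.5 — moderately basic; rarely leaves without activation
CH₃CH₂O⁻: pKₐ(CH₃CH₂OH) ≈ 16 — strong base; alkoxides do not leave unassisted
hydride (H⁻): pKₐ(H₂) ≈ 36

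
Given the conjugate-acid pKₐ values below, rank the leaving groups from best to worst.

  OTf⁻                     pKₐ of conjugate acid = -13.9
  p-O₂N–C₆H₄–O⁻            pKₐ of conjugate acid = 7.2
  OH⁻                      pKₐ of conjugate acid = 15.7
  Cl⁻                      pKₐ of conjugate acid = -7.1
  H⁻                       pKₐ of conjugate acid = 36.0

OTf⁻ > Cl⁻ > p-O₂N–C₆H₄–O⁻ > OH⁻ > H⁻

Lower conjugate-acid pKₐ ⇒ weaker base ⇒ better leaving group.
Sorting by the given values: OTf⁻ (-13.9), Cl⁻ (-7.1), p-O₂N–C₆H₄–O⁻ (7.2), OH⁻ (15.7), H⁻ (36.0).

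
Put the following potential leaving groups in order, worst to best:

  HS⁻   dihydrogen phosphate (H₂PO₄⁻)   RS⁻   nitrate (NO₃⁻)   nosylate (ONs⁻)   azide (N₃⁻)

Leaving-group ability tracks the stability of the departed species; conjugate-acid pKₐ is the usual yardstick (lower pKₐ → better LG).
nosylate (ONs⁻): pKₐ(p-O₂NC₆H₄SO₃H) ≈ -3.5 — p-nitro group further stabilises the sulfonate
nitrate (NO₃⁻): pKₐ(HNO₃) ≈ -1.3 — resonance-delocalised over three oxygens
dihydrogen phosphate (H₂PO₄⁻): pKₐ(H₃PO₄) ≈ 2.1 — moderate base; biological leaving group after further activation
azide (N₃⁻): pKₐ(HN₃) ≈ 4.7 — linear, resonance-stabilised
HS⁻: pKₐ(H₂S) ≈ 7 — larger and more polarisable than the oxygen analogue
RS⁻: pKₐ(RSH (a thiol)) ≈ 10.5 — moderately basic; rarely leaves without activation
Reversing gives the worst-to-best order requested.

RS⁻ < HS⁻ < azide (N₃⁻) < dihydrogen phosphate (H₂PO₄⁻) < nitrate (NO₃⁻) < nosylate (ONs⁻)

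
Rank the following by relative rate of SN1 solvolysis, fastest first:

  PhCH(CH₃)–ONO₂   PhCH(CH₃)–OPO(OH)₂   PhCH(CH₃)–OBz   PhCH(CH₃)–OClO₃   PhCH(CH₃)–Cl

Identical carbon frameworks mean the comparison reduces to leaving-group quality.
A good leaving group is a weak base: the lower the pKₐ of its conjugate acid, the more readily it departs.
PhCH(CH₃)–OClO₃ loses ClO₄⁻: pKₐ(HClO₄) ≈ -10
PhCH(CH₃)–Cl loses Cl⁻: pKₐ(HCl) ≈ -7
PhCH(CH₃)–ONO₂ loses NO₃⁻: pKₐ(HNO₃) ≈ -1.3
PhCH(CH₃)–OPO(OH)₂ loses H₂PO₄⁻: pKₐ(H₃PO₄) ≈ 2.1
PhCH(CH₃)–OBz loses PhCOO⁻: pKₐ(C₆H₅COOH) ≈ 4.2

PhCH(CH₃)–OClO₃ > PhCH(CH₃)–Cl > PhCH(CH₃)–ONO₂ > PhCH(CH₃)–OPO(OH)₂ > PhCH(CH₃)–OBz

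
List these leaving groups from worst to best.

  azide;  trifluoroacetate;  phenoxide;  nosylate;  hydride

A good leaving group is a weak base: the lower the pKₐ of its conjugate acid, the more readily it departs.
nosylate: pKₐ(p-O₂NC₆H₄SO₃H) ≈ -3.5
trifluoroacetate: pKₐ(CF₃COOH) ≈ 0.2
azide: pKₐ(HN₃) ≈ 4.7
phenoxide: pKₐ(C₆H₅OH (phenol)) ≈ 10
hydride: pKₐ(H₂) ≈ 36
Reversing gives the worst-to-best order requested.

hydride < phenoxide < azide < trifluoroacetate < nosylate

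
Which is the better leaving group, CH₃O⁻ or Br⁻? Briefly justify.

Br⁻ is the better leaving group.
pKₐ(HBr) ≈ -9 versus pKₐ(CH₃OH) ≈ 15.5: Br⁻ is the much weaker base.
Weak base; good leaving group.

Br⁻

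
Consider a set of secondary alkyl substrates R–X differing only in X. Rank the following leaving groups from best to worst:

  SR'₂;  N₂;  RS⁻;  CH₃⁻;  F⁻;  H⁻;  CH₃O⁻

N₂ > SR'₂ > F⁻ > RS⁻ > CH₃O⁻ > H⁻ > CH₃⁻

A good leaving group is a weak base: the lower the pKₐ of its conjugate acid, the more readily it departs.
N₂: no meaningful conjugate acid; N₂ departs as an exceptionally stable neutral molecule
SR'₂: pKₐ(R'₂SH⁺) ≈ -7
F⁻: pKₐ(HF) ≈ 3.2
RS⁻: pKₐ(RSH (a thiol)) ≈ 10.5
CH₃O⁻: pKₐ(CH₃OH) ≈ 15.5
H⁻: pKₐ(H₂) ≈ 36
CH₃⁻: pKₐ(CH₄) ≈ 48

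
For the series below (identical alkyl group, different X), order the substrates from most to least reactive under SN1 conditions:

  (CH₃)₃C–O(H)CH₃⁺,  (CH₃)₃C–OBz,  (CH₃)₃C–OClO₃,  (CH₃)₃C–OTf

With the same alkyl group throughout, only the leaving group differentiates the rates.
A good leaving group is a weak base: the lower the pKₐ of its conjugate acid, the more readily it departs.
(CH₃)₃C–OTf loses OTf⁻: pKₐ(CF₃SO₃H (triflic acid)) ≈ -14
(CH₃)₃C–OClO₃ loses ClO₄⁻: pKₐ(HClO₄) ≈ -10
(CH₃)₃C–O(H)CH₃⁺ loses R'OH: pKₐ(R'OH₂⁺) ≈ -2.4
(CH₃)₃C–OBz loses PhCOO⁻: pKₐ(C₆H₅COOH) ≈ 4.2

(CH₃)₃C–OTf > (CH₃)₃C–OClO₃ > (CH₃)₃C–O(H)CH₃⁺ > (CH₃)₃C–OBz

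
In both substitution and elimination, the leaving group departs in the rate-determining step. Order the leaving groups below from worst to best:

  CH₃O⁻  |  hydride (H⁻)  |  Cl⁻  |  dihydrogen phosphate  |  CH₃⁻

CH₃⁻ < hydride (H⁻) < CH₃O⁻ < dihydrogen phosphate < Cl⁻

Cl⁻: pKₐ(HCl) ≈ -7 — moderately weak base
dihydrogen phosphate: pKₐ(H₃PO₄) ≈ 2.1
CH₃O⁻: pKₐ(CH₃OH) ≈ 15.5 — strong base; alkoxides do not leave unassisted
hydride (H⁻): pKₐ(H₂) ≈ 36 — extremely strong base; leaves only in special hydride-transfer contexts
CH₃⁻: pKₐ(CH₄) ≈ 48
Listed from poorest to best leaving group as asked.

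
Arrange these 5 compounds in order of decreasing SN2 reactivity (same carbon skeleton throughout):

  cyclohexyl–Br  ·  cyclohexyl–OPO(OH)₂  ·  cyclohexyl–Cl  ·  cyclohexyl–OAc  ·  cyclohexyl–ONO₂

Identical carbon frameworks mean the comparison reduces to leaving-group quality.
Rank by basicity of the departing species: weakest base leaves most easily.
cyclohexyl–Br loses Br⁻: pKₐ(HBr) ≈ -9
cyclohexyl–Cl loses Cl⁻: pKₐ(HCl) ≈ -7
cyclohexyl–ONO₂ loses NO₃⁻: pKₐ(HNO₃) ≈ -1.3
cyclohexyl–OPO(OH)₂ loses H₂PO₄⁻: pKₐ(H₃PO₄) ≈ 2.1
cyclohexyl–OAc loses AcO⁻: pKₐ(CH₃COOH) ≈ 4.8

cyclohexyl–Br > cyclohexyl–Cl > cyclohexyl–ONO₂ > cyclohexyl–OPO(OH)₂ > cyclohexyl–OAc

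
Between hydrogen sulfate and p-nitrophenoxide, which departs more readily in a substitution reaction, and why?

hydrogen sulfate is the better leaving group.
pKₐ(H₂SO₄) ≈ -3 versus pKₐ(p-nitrophenol) ≈ 7.2: hydrogen sulfate is the much weaker base.
Conjugate base of a strong mineral acid.

hydrogen sulfate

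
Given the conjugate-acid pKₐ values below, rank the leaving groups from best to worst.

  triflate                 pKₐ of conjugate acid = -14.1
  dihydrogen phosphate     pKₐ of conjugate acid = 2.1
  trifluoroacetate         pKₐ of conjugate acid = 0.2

Lower conjugate-acid pKₐ ⇒ weaker base ⇒ better leaving group.
Sorting by the given values: triflate (-14.1), trifluoroacetate (0.2), dihydrogen phosphate (2.1).

triflate > trifluoroacetate > dihydrogen phosphate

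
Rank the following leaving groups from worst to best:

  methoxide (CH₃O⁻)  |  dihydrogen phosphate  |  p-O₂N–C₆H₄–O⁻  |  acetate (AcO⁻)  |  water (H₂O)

methoxide (CH₃O⁻) < p-O₂N–C₆H₄–O⁻ < acetate (AcO⁻) < dihydrogen phosphate < water (H₂O)

water (H₂O): pKₐ(H₃O⁺) ≈ -1.7
dihydrogen phosphate: pKₐ(H₃PO₄) ≈ 2.1
acetate (AcO⁻): pKₐ(CH₃COOH) ≈ 4.8
p-O₂N–C₆H₄–O⁻: pKₐ(p-nitrophenol) ≈ 7.2
methoxide (CH₃O⁻): pKₐ(CH₃OH) ≈ 15.5
The question asks for worst first, so the sequence is read in increasing leaving-group ability.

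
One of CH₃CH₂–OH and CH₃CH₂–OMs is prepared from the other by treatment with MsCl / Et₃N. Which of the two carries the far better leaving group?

CH₃CH₂–OMs

From CH₃CH₂–OH the departing group would be OH⁻ (pKₐ(H₂O) ≈ 15.7). Strong base; essentially never leaves without prior activation.
From CH₃CH₂–OMs the leaving group is OMs⁻ (pKₐ(CH₃SO₃H (MsOH)) ≈ -1.9). Resonance-delocalised alkanesulfonate.
Treatment with MsCl / Et₃N works by converting the hydroxyl into a mesylate, making CH₃CH₂–OMs enormously more reactive.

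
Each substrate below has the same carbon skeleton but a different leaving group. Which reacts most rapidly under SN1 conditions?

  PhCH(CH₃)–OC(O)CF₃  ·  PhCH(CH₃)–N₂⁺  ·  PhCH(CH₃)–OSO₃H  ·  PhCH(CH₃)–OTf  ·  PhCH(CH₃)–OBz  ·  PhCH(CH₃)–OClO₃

Identical carbon frameworks mean the comparison reduces to leaving-group quality.
The more stable X⁻ (or X) is on its own — i.e. the weaker a base it is — the better a leaving group it makes.
PhCH(CH₃)–N₂⁺ loses N₂: no meaningful conjugate acid; N₂ departs as an exceptionally stable neutral molecule
PhCH(CH₃)–OTf loses OTf⁻: pKₐ(CF₃SO₃H (triflic acid)) ≈ -14
PhCH(CH₃)–OClO₃ loses ClO₄⁻: pKₐ(HClO₄) ≈ -10
PhCH(CH₃)–OSO₃H loses HSO₄⁻: pKₐ(H₂SO₄) ≈ -3
PhCH(CH₃)–OC(O)CF₃ loses CF₃COO⁻: pKₐ(CF₃COOH) ≈ 0.2
PhCH(CH₃)–OBz loses PhCOO⁻: pKₐ(C₆H₅COOH) ≈ 4.2

PhCH(CH₃)–N₂⁺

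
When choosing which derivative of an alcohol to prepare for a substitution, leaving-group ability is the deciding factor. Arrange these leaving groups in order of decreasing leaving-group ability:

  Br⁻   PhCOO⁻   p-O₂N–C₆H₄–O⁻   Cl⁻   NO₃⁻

Br⁻: pKₐ(HBr) ≈ -9 — weak base; good leaving group
Cl⁻: pKₐ(HCl) ≈ -7 — moderately weak base
NO₃⁻: pKₐ(HNO₃) ≈ -1.3
PhCOO⁻: pKₐ(C₆H₅COOH) ≈ 4.2 — aryl carboxylate
p-O₂N–C₆H₄–O⁻: pKₐ(p-nitrophenol) ≈ 7.2

Br⁻ > Cl⁻ > NO₃⁻ > PhCOO⁻ > p-O₂N–C₆H₄–O⁻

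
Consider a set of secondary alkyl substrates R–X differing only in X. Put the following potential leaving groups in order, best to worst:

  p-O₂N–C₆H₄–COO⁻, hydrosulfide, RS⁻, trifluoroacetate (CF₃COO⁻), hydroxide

trifluoroacetate (CF₃COO⁻): pKₐ(CF₃COOH) ≈ 0.2
p-O₂N–C₆H₄–COO⁻: pKₐ(p-nitrobenzoic acid) ≈ 3.4 — electron-withdrawing nitro group stabilises the carboxylate
hydrosulfide: pKₐ(H₂S) ≈ 7 — larger and more polarisable than the oxygen analogue
RS⁻: pKₐ(RSH (a thiol)) ≈ 10.5 — moderately basic; rarely leaves without activation
hydroxide: pKₐ(H₂O) ≈ 15.7 — strong base; essentially never leaves without prior activation

trifluoroacetate (CF₃COO⁻) > p-O₂N–C₆H₄–COO⁻ > hydrosulfide > RS⁻ > hydroxide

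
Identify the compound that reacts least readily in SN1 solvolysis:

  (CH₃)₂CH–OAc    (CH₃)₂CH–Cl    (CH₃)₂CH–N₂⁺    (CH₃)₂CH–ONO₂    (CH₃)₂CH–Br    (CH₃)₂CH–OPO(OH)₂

(CH₃)₂CH–OAc

The skeletons are identical, so relative rate is governed entirely by leaving-group ability.
Leaving-group ability tracks the stability of the departed species; conjugate-acid pKₐ is the usual yardstick (lower pKₐ → better LG).
(CH₃)₂CH–N₂⁺ loses N₂: no meaningful conjugate acid; N₂ departs as an exceptionally stable neutral molecule
(CH₃)₂CH–Br loses Br⁻: pKₐ(HBr) ≈ -9
(CH₃)₂CH–Cl loses Cl⁻: pKₐ(HCl) ≈ -7
(CH₃)₂CH–ONO₂ loses NO₃⁻: pKₐ(HNO₃) ≈ -1.3
(CH₃)₂CH–OPO(OH)₂ loses H₂PO₄⁻: pKₐ(H₃PO₄) ≈ 2.1
(CH₃)₂CH–OAc loses AcO⁻: pKₐ(CH₃COOH) ≈ 4.8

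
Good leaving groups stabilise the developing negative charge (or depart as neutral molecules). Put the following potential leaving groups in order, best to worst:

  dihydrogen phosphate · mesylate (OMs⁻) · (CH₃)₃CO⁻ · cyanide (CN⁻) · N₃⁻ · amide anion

Rank by basicity of the departing species: weakest base leaves most easily.
mesylate (OMs⁻): pKₐ(CH₃SO₃H (MsOH)) ≈ -1.9 — resonance-delocalised alkanesulfonate
dihydrogen phosphate: pKₐ(H₃PO₄) ≈ 2.1
N₃⁻: pKₐ(HN₃) ≈ 4.7 — linear, resonance-stabilised
cyanide (CN⁻): pKₐ(HCN) ≈ 9.2 — sp carbon stabilises the charge somewhat, but still a poor LG
(CH₃)₃CO⁻: pKₐ(t-BuOH) ≈ 18 — bulky, strongly basic alkoxide
amide anion: pKₐ(NH₃) ≈ 38 — extremely strong base; never a leaving group

mesylate (OMs⁻) > dihydrogen phosphate > N₃⁻ > cyanide (CN⁻) > (CH₃)₃CO⁻ > amide anion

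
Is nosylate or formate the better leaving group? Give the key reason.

nosylate is the better leaving group.
pKₐ(p-O₂NC₆H₄SO₃H) ≈ -3.5 versus pKₐ(HCOOH) ≈ 3.8: nosylate is the much weaker base.
P-nitro group further stabilises the sulfonate.

nosylate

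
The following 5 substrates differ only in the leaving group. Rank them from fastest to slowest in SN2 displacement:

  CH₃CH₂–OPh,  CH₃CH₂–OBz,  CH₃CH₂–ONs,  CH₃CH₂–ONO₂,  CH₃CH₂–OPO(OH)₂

Identical carbon frameworks mean the comparison reduces to leaving-group quality.
Rank by basicity of the departing species: weakest base leaves most easily.
CH₃CH₂–ONs loses ONs⁻: pKₐ(p-O₂NC₆H₄SO₃H) ≈ -3.5
CH₃CH₂–ONO₂ loses NO₃⁻: pKₐ(HNO₃) ≈ -1.3
CH₃CH₂–OPO(OH)₂ loses H₂PO₄⁻: pKₐ(H₃PO₄) ≈ 2.1
CH₃CH₂–OBz loses PhCOO⁻: pKₐ(C₆H₅COOH) ≈ 4.2
CH₃CH₂–OPh loses PhO⁻: pKₐ(C₆H₅OH (phenol)) ≈ 10

CH₃CH₂–ONs > CH₃CH₂–ONO₂ > CH₃CH₂–OPO(OH)₂ > CH₃CH₂–OBz > CH₃CH₂–OPh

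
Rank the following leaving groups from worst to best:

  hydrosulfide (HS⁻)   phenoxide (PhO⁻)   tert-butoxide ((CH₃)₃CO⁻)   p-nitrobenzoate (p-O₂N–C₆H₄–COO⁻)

tert-butoxide ((CH₃)₃CO⁻) < phenoxide (PhO⁻) < hydrosulfide (HS⁻) < p-nitrobenzoate (p-O₂N–C₆H₄–COO⁻)

The more stable X⁻ (or X) is on its own — i.e. the weaker a base it is — the better a leaving group it makes.
p-nitrobenzoate (p-O₂N–C₆H₄–COO⁻): pKₐ(p-nitrobenzoic acid) ≈ 3.4
hydrosulfide (HS⁻): pKₐ(H₂S) ≈ 7
phenoxide (PhO⁻): pKₐ(C₆H₅OH (phenol)) ≈ 10
tert-butoxide ((CH₃)₃CO⁻): pKₐ(t-BuOH) ≈ 18
Listed from poorest to best leaving group as asked.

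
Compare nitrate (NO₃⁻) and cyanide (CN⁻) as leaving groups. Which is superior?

nitrate (NO₃⁻)

nitrate (NO₃⁻) is the better leaving group.
pKₐ(HNO₃) ≈ -1.3 versus pKₐ(HCN) ≈ 9.2: nitrate (NO₃⁻) is the much weaker base.
Resonance-delocalised over three oxygens.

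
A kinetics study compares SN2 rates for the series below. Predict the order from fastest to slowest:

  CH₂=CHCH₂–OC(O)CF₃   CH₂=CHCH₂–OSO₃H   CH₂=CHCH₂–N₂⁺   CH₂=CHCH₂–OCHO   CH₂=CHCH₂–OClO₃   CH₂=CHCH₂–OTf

Identical carbon frameworks mean the comparison reduces to leaving-group quality.
A good leaving group is a weak base: the lower the pKₐ of its conjugate acid, the more readily it departs.
CH₂=CHCH₂–N₂⁺ loses N₂: no meaningful conjugate acid; N₂ departs as an exceptionally stable neutral molecule
CH₂=CHCH₂–OTf loses OTf⁻: pKₐ(CF₃SO₃H (triflic acid)) ≈ -14
CH₂=CHCH₂–OClO₃ loses ClO₄⁻: pKₐ(HClO₄) ≈ -10
CH₂=CHCH₂–OSO₃H loses HSO₄⁻: pKₐ(H₂SO₄) ≈ -3
CH₂=CHCH₂–OC(O)CF₃ loses CF₃COO⁻: pKₐ(CF₃COOH) ≈ 0.2
CH₂=CHCH₂–OCHO loses HCOO⁻: pKₐ(HCOOH) ≈ 3.8

CH₂=CHCH₂–N₂⁺ > CH₂=CHCH₂–OTf > CH₂=CHCH₂–OClO₃ > CH₂=CHCH₂–OSO₃H > CH₂=CHCH₂–OC(O)CF₃ > CH₂=CHCH₂–OCHO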